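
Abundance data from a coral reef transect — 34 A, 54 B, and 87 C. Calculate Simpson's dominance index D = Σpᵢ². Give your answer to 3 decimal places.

0.380

Total N = 34+54+87 = 175, so the proportions are 0.19429, 0.30857, 0.49714 (working shown to 5 dp, full precision carried).
D = 0.19429² + 0.30857² + 0.49714² = 0.03775 + 0.09522 + 0.24715 = 0.38011.
To 3 decimal places, D = 0.380.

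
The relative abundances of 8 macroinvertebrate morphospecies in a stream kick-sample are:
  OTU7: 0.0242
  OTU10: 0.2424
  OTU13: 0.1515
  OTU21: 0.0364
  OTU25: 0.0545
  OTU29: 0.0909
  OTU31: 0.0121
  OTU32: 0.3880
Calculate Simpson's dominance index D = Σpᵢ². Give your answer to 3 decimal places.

0.246

D = 0.0242² + 0.2424² + 0.1515² + 0.0364² + 0.0545² + 0.0909² + 0.0121² + 0.388² = 0.00059 + 0.05876 + 0.02295 + 0.00132 + 0.00297 + 0.00826 + 0.00015 + 0.15054 = 0.24554 (working shown to 5 dp, full precision carried).
To 3 decimal places, D = 0.246.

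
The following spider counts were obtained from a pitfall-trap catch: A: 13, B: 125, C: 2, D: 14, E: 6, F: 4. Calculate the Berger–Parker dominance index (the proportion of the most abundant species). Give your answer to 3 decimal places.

0.762

Total N = 13+125+2+14+6+4 = 164, so the proportions are 0.07927, 0.7622, 0.0122, 0.08537, 0.03659, 0.02439 (working shown to 5 dp, full precision carried).
The largest proportion is 0.7622, i.e. d = 0.762 to 3 decimal places.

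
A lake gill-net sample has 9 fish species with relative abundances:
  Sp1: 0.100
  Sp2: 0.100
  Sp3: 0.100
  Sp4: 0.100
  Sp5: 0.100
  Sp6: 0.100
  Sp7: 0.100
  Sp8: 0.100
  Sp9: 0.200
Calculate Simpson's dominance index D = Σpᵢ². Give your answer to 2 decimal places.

0.12

D = 0.1² + 0.1² + 0.1² + 0.1² + 0.1² + 0.1² + 0.1² + 0.1² + 0.2² = 0.0100 + 0.0100 + 0.0100 + 0.0100 + 0.0100 + 0.0100 + 0.0100 + 0.0100 + 0.0400 = 0.1200 (working shown to 4 dp, full precision carried).
To 2 decimal places, D = 0.12.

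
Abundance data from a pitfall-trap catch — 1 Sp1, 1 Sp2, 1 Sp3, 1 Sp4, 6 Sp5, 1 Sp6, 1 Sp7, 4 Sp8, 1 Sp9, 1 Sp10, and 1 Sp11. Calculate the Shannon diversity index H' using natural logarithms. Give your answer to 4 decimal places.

Total N = 1+1+1+1+6+1+1+4+1+1+1 = 19, so the proportions are 0.052632, 0.052632, 0.052632, 0.052632, 0.315789, 0.052632, 0.052632, 0.210526, 0.052632, 0.052632, 0.052632 (working shown to 6 dp, full precision carried).
Each pᵢ ln pᵢ term: 0.052632×(-2.944439)=-0.154970, 0.052632×(-2.944439)=-0.154970, 0.052632×(-2.944439)=-0.154970, 0.052632×(-2.944439)=-0.154970, 0.315789×(-1.152680)=-0.364004, 0.052632×(-2.944439)=-0.154970, 0.052632×(-2.944439)=-0.154970, 0.210526×(-1.558145)=-0.328030, 0.052632×(-2.944439)=-0.154970, 0.052632×(-2.944439)=-0.154970, 0.052632×(-2.944439)=-0.154970.
Sum = -2.086769, so H' = 2.0868.

2.0868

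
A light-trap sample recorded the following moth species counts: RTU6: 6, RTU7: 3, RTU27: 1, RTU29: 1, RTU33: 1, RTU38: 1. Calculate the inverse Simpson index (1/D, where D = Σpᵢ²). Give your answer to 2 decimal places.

3.45

Total N = 6+3+1+1+1+1 = 13, so the proportions are 0.461538, 0.230769, 0.076923, 0.076923, 0.076923, 0.076923 (working shown to 6 dp, full precision carried).
D = 0.461538² + 0.230769² + 0.076923² + 0.076923² + 0.076923² + 0.076923² = 0.213018 + 0.053254 + 0.005917 + 0.005917 + 0.005917 + 0.005917 = 0.289941.
So 1/D = 3.4490, i.e. 3.45 to 2 decimal places.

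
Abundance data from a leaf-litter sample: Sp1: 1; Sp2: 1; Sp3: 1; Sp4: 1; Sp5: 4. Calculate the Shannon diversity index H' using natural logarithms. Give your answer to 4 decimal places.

Total N = 1+1+1+1+4 = 8, so the proportions are 0.125, 0.125, 0.125, 0.125, 0.5 (working shown to 6 dp, full precision carried).
Each pᵢ ln pᵢ term: 0.125×(-2.079442)=-0.259930, 0.125×(-2.079442)=-0.259930, 0.125×(-2.079442)=-0.259930, 0.125×(-2.079442)=-0.259930, 0.5×(-0.693147)=-0.346574.
Sum = -1.386294, so H' = 1.3863.

1.3863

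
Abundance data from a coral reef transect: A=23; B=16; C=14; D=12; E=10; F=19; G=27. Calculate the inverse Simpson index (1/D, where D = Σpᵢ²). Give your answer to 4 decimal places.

6.3244

Total N = 23+16+14+12+10+19+27 = 121, so the proportions are 0.19008264, 0.1322314, 0.11570248, 0.09917355, 0.08264463, 0.15702479, 0.2231405 (working shown to 8 dp, full precision carried).
D = 0.19008264² + 0.1322314² + 0.11570248² + 0.09917355² + 0.08264463² + 0.15702479² + 0.2231405² = 0.03613141 + 0.01748514 + 0.01338706 + 0.00983539 + 0.00683013 + 0.02465679 + 0.04979168 = 0.15811761.
So 1/D = 6.324406, i.e. 6.3244 to 4 decimal places.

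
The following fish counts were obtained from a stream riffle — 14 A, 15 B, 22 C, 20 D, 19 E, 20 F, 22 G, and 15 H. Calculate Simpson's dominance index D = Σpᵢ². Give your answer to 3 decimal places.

Total N = 14+15+22+20+19+20+22+15 = 147, so the proportions are 0.09524, 0.10204, 0.14966, 0.13605, 0.12925, 0.13605, 0.14966, 0.10204 (working shown to 5 dp, full precision carried).
D = 0.09524² + 0.10204² + 0.14966² + 0.13605² + 0.12925² + 0.13605² + 0.14966² + 0.10204² = 0.00907 + 0.01041 + 0.02240 + 0.01851 + 0.01671 + 0.01851 + 0.02240 + 0.01041 = 0.12842.
To 3 decimal places, D = 0.128.

0.128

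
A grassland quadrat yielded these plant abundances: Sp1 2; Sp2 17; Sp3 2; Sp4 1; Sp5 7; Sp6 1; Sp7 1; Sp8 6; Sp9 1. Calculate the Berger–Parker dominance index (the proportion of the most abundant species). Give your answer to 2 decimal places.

Total N = 2+17+2+1+7+1+1+6+1 = 38, so the proportions are 0.0526, 0.4474, 0.0526, 0.0263, 0.1842, 0.0263, 0.0263, 0.1579, 0.0263 (working shown to 4 dp, full precision carried).
The largest proportion is 0.4474, i.e. d = 0.45 to 2 decimal places.

0.45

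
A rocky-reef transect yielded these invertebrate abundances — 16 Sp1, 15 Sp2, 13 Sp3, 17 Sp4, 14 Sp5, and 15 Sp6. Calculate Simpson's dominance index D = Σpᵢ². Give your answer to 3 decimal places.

Total N = 16+15+13+17+14+15 = 90, so the proportions are 0.17778, 0.16667, 0.14444, 0.18889, 0.15556, 0.16667 (working shown to 5 dp, full precision carried).
D = 0.17778² + 0.16667² + 0.14444² + 0.18889² + 0.15556² + 0.16667² = 0.03160 + 0.02778 + 0.02086 + 0.03568 + 0.02420 + 0.02778 = 0.16790.
To 3 decimal places, D = 0.168.

0.168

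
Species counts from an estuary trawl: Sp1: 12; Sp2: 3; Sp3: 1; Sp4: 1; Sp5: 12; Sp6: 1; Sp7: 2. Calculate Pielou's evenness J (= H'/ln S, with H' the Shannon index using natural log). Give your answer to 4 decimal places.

Total N = 12+3+1+1+12+1+2 = 32, so the proportions are 0.375, 0.09375, 0.03125, 0.03125, 0.375, 0.03125, 0.0625 (working shown to 6 dp, full precision carried).
H' = −Σ pᵢ ln pᵢ = −((-0.367811) + (-0.221918) + (-0.108304) + (-0.108304) + (-0.367811) + (-0.108304) + (-0.173287)) = 1.455739.
With S = 7 species, ln S = 1.945910, so J = 1.455739/1.945910 = 0.748102, i.e. 0.7481 to 4 decimal places.

0.7481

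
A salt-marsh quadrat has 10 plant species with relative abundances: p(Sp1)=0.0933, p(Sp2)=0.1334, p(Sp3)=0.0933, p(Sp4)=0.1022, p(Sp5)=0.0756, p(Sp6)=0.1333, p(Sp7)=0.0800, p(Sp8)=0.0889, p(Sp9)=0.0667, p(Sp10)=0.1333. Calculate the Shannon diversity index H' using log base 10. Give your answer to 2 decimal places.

0.99

Each pᵢ log₁₀ pᵢ term (working shown to 4 dp, full precision carried): 0.0933×(-1.0301)=-0.0961, 0.1334×(-0.8748)=-0.1167, 0.0933×(-1.0301)=-0.0961, 0.1022×(-0.9905)=-0.1012, 0.0756×(-1.1215)=-0.0848, 0.1333×(-0.8752)=-0.1167, 0.08×(-1.0969)=-0.0878, 0.0889×(-1.0511)=-0.0934, 0.0667×(-1.1759)=-0.0784, 0.1333×(-0.8752)=-0.1167.
Sum = -0.9879, so H' = 0.99.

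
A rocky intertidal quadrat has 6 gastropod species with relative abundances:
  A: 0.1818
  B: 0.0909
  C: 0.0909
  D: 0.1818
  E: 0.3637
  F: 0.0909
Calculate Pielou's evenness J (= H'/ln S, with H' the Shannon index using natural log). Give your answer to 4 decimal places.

0.9162

H' = −Σ pᵢ ln pᵢ = −((-0.309941) + (-0.217978) + (-0.217978) + (-0.309941) + (-0.367856) + (-0.217978)) = 1.641672 (working shown to 6 dp, full precision carried).
With S = 6 species, ln S = 1.791759, so J = 1.641672/1.791759 = 0.916234, i.e. 0.9162 to 4 decimal places.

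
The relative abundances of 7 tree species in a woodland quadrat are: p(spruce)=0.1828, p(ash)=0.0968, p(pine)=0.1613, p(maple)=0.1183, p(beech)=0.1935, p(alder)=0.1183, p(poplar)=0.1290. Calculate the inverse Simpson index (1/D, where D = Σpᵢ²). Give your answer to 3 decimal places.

D = 0.1828² + 0.0968² + 0.1613² + 0.1183² + 0.1935² + 0.1183² + 0.129² = 0.0334158 + 0.0093702 + 0.0260177 + 0.0139949 + 0.0374423 + 0.0139949 + 0.0166410 = 0.1508768 (working shown to 7 dp, full precision carried).
So 1/D = 6.62792, i.e. 6.628 to 3 decimal places.

6.628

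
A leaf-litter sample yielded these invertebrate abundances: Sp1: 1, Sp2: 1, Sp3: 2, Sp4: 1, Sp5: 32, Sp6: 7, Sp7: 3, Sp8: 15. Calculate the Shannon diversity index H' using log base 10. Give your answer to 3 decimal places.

0.603

Total N = 1+1+2+1+32+7+3+15 = 62, so the proportions are 0.01613, 0.01613, 0.03226, 0.01613, 0.51613, 0.1129, 0.04839, 0.24194 (working shown to 5 dp, full precision carried).
Each pᵢ log₁₀ pᵢ term: 0.01613×(-1.79239)=-0.02891, 0.01613×(-1.79239)=-0.02891, 0.03226×(-1.49136)=-0.04811, 0.01613×(-1.79239)=-0.02891, 0.51613×(-0.28724)=-0.14825, 0.1129×(-0.94729)=-0.10695, 0.04839×(-1.31527)=-0.06364, 0.24194×(-0.61630)=-0.14910.
Sum = -0.60279, so H' = 0.603.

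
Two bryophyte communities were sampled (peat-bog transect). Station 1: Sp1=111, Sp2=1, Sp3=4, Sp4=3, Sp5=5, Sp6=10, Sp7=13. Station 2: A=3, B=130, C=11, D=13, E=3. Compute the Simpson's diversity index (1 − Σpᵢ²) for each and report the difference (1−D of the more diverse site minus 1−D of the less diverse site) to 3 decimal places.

0.087

Station 1: N=147, proportions 0.7551, 0.0068, 0.02721, 0.02041, 0.03401, 0.06803, 0.08844, giving 1−D = 0.41501 (working shown to 5 dp, full precision carried).
Station 2: N=160, proportions 0.01875, 0.8125, 0.06875, 0.08125, 0.01875, giving 1−D = 0.32781.
Difference = |0.41501 − 0.32781| = 0.08720, i.e. 0.087 to 3 decimal places.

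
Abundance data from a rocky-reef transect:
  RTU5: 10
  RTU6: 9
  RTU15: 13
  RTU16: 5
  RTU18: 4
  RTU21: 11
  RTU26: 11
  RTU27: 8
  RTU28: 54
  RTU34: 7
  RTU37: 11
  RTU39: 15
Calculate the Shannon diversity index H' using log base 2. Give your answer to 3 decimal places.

Total N = 10+9+13+5+4+11+11+8+54+7+11+15 = 158, so the proportions are 0.06329, 0.05696, 0.08228, 0.03165, 0.02532, 0.06962, 0.06962, 0.05063, 0.34177, 0.0443, 0.06962, 0.09494 (working shown to 5 dp, full precision carried).
Each pᵢ log₂ pᵢ term: 0.06329×(-3.98185)=-0.25202, 0.05696×(-4.13386)=-0.23547, 0.08228×(-3.60334)=-0.29648, 0.03165×(-4.98185)=-0.15765, 0.02532×(-5.30378)=-0.13427, 0.06962×(-3.84435)=-0.26764, 0.06962×(-3.84435)=-0.26764, 0.05063×(-4.30378)=-0.21791, 0.34177×(-1.54889)=-0.52937, 0.0443×(-4.49643)=-0.19921, 0.06962×(-3.84435)=-0.26764, 0.09494×(-3.39689)=-0.32249.
Sum = -3.14781, so H' = 3.148.

3.148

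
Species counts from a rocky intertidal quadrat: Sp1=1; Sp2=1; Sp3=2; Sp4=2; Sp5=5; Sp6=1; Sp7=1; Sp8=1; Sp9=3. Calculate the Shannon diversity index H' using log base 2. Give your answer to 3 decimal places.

Total N = 1+1+2+2+5+1+1+1+3 = 17, so the proportions are 0.05882, 0.05882, 0.11765, 0.11765, 0.29412, 0.05882, 0.05882, 0.05882, 0.17647 (working shown to 5 dp, full precision carried).
Each pᵢ log₂ pᵢ term: 0.05882×(-4.08746)=-0.24044, 0.05882×(-4.08746)=-0.24044, 0.11765×(-3.08746)=-0.36323, 0.11765×(-3.08746)=-0.36323, 0.29412×(-1.76553)=-0.51927, 0.05882×(-4.08746)=-0.24044, 0.05882×(-4.08746)=-0.24044, 0.05882×(-4.08746)=-0.24044, 0.17647×(-2.50250)=-0.44162.
Sum = -2.88955, so H' = 2.890.

2.890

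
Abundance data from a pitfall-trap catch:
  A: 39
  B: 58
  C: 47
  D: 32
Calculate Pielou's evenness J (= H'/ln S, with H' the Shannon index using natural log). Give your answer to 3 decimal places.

0.983

Total N = 39+58+47+32 = 176, so the proportions are 0.22159, 0.32955, 0.26705, 0.18182 (working shown to 5 dp, full precision carried).
H' = −Σ pᵢ ln pᵢ = −((-0.33392) + (-0.36581) + (-0.35259) + (-0.30995)) = 1.36227.
With S = 4 species, ln S = 1.38629, so J = 1.36227/1.38629 = 0.98267, i.e. 0.983 to 3 decimal places.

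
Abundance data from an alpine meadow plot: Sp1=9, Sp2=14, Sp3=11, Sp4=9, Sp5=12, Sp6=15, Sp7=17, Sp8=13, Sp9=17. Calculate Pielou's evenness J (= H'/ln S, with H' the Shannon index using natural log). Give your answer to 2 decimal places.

0.99

Total N = 9+14+11+9+12+15+17+13+17 = 117, so the proportions are 0.0769, 0.1197, 0.094, 0.0769, 0.1026, 0.1282, 0.1453, 0.1111, 0.1453 (working shown to 4 dp, full precision carried).
H' = −Σ pᵢ ln pᵢ = −((-0.1973) + (-0.2540) + (-0.2223) + (-0.1973) + (-0.2336) + (-0.2633) + (-0.2803) + (-0.2441) + (-0.2803)) = 2.1725.
With S = 9 species, ln S = 2.1972, so J = 2.1725/2.1972 = 0.9888, i.e. 0.99 to 2 decimal places.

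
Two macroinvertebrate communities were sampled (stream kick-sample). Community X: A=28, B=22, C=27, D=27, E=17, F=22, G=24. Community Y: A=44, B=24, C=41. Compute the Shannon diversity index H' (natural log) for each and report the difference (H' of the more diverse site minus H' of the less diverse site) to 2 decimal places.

Community X: N=167, proportions 0.16766, 0.13174, 0.16168, 0.16168, 0.1018, 0.13174, 0.14371, giving H' = 1.93404 (working shown to 5 dp, full precision carried).
Community Y: N=109, proportions 0.40367, 0.22018, 0.37615, giving H' = 1.06718.
Difference = |1.93404 − 1.06718| = 0.86686, i.e. 0.87 to 2 decimal places.

0.87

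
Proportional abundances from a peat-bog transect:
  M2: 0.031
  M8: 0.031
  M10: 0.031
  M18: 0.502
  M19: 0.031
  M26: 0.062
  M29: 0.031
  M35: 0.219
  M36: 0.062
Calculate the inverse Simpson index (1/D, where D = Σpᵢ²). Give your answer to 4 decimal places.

D = 0.031² + 0.031² + 0.031² + 0.502² + 0.031² + 0.062² + 0.031² + 0.219² + 0.062² = 0.00096100 + 0.00096100 + 0.00096100 + 0.25200400 + 0.00096100 + 0.00384400 + 0.00096100 + 0.04796100 + 0.00384400 = 0.31245800 (working shown to 8 dp, full precision carried).
So 1/D = 3.200430, i.e. 3.2004 to 4 decimal places.

3.2004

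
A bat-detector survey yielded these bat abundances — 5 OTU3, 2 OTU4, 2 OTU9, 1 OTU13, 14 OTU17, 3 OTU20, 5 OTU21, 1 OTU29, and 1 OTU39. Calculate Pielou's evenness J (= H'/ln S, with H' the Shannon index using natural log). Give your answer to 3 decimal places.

Total N = 5+2+2+1+14+3+5+1+1 = 34, so the proportions are 0.14706, 0.05882, 0.05882, 0.02941, 0.41176, 0.08824, 0.14706, 0.02941, 0.02941 (working shown to 5 dp, full precision carried).
H' = −Σ pᵢ ln pᵢ = −((-0.28190) + (-0.16666) + (-0.16666) + (-0.10372) + (-0.36536) + (-0.21421) + (-0.28190) + (-0.10372) + (-0.10372)) = 1.78784.
With S = 9 species, ln S = 2.19722, so J = 1.78784/2.19722 = 0.81368, i.e. 0.814 to 3 decimal places.

0.814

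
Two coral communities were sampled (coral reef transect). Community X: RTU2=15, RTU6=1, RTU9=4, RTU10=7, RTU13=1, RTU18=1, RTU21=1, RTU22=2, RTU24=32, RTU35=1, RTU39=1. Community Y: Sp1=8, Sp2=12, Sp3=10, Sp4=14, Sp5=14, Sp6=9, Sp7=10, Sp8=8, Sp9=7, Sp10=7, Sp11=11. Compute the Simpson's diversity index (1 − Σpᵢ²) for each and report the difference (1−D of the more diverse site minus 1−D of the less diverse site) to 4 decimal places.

0.2078

Community X: N=66, proportions 0.22727273, 0.01515152, 0.06060606, 0.10606061, 0.01515152, 0.01515152, 0.01515152, 0.03030303, 0.48484848, 0.01515152, 0.01515152, giving 1−D = 0.69605142 (working shown to 8 dp, full precision carried).
Community Y: N=110, proportions 0.07272727, 0.10909091, 0.09090909, 0.12727273, 0.12727273, 0.08181818, 0.09090909, 0.07272727, 0.06363636, 0.06363636, 0.1, giving 1−D = 0.90380165.
Difference = |0.69605142 − 0.90380165| = 0.20775023, i.e. 0.2078 to 4 decimal places.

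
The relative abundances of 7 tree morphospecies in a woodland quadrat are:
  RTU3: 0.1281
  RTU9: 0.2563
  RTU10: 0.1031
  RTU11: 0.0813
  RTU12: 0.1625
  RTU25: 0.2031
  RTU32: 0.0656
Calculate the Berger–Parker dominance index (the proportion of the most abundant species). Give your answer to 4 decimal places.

0.2563

The largest proportion is 0.2563, i.e. d = 0.2563 to 4 decimal places.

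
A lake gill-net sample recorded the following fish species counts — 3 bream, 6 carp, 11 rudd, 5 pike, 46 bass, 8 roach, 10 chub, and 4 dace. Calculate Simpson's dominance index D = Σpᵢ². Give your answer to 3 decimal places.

Total N = 3+6+11+5+46+8+10+4 = 93, so the proportions are 0.03226, 0.06452, 0.11828, 0.05376, 0.49462, 0.08602, 0.10753, 0.04301 (working shown to 5 dp, full precision carried).
D = 0.03226² + 0.06452² + 0.11828² + 0.05376² + 0.49462² + 0.08602² + 0.10753² + 0.04301² = 0.00104 + 0.00416 + 0.01399 + 0.00289 + 0.24465 + 0.00740 + 0.01156 + 0.00185 = 0.28755.
To 3 decimal places, D = 0.288.

0.288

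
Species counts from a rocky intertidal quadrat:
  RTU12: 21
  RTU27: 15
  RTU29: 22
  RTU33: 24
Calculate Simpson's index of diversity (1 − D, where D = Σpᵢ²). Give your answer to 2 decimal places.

Total N = 21+15+22+24 = 82, so the proportions are 0.2561, 0.1829, 0.2683, 0.2927 (working shown to 4 dp, full precision carried).
D = 0.2561² + 0.1829² + 0.2683² + 0.2927² = 0.0656 + 0.0335 + 0.0720 + 0.0857 = 0.2567.
So 1 − D = 0.7433, i.e. 0.74 to 2 decimal places.

0.74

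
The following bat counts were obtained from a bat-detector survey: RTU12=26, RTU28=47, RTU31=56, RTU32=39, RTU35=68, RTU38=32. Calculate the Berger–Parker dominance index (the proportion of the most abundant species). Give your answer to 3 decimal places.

0.254

Total N = 26+47+56+39+68+32 = 268, so the proportions are 0.09701, 0.17537, 0.20896, 0.14552, 0.25373, 0.1194 (working shown to 5 dp, full precision carried).
The largest proportion is 0.25373, i.e. d = 0.254 to 3 decimal places.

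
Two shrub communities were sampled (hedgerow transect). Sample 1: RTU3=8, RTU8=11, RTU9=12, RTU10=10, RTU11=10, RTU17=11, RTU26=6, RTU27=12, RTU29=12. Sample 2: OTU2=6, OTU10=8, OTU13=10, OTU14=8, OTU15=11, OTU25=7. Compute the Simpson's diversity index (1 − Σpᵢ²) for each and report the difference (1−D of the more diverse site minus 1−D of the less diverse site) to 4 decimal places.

Sample 1: N=92, proportions 0.086957, 0.119565, 0.130435, 0.108696, 0.108696, 0.119565, 0.065217, 0.130435, 0.130435, giving 1−D = 0.884924 (working shown to 6 dp, full precision carried).
Sample 2: N=50, proportions 0.12, 0.16, 0.2, 0.16, 0.22, 0.14, giving 1−D = 0.826400.
Difference = |0.884924 − 0.826400| = 0.058524, i.e. 0.0585 to 4 decimal places.

0.0585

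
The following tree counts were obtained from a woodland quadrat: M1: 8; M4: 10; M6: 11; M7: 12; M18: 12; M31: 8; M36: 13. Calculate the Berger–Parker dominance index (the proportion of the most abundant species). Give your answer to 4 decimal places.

0.1757

Total N = 8+10+11+12+12+8+13 = 74, so the proportions are 0.108108, 0.135135, 0.148649, 0.162162, 0.162162, 0.108108, 0.175676 (working shown to 6 dp, full precision carried).
The largest proportion is 0.175676, i.e. d = 0.1757 to 4 decimal places.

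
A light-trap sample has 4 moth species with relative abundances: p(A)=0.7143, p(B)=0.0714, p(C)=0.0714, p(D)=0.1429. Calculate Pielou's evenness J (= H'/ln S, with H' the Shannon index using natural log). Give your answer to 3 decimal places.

H' = −Σ pᵢ ln pᵢ = −((-0.24033) + (-0.18846) + (-0.18846) + (-0.27803)) = 0.89527 (working shown to 5 dp, full precision carried).
With S = 4 species, ln S = 1.38629, so J = 0.89527/1.38629 = 0.64580, i.e. 0.646 to 3 decimal places.

0.646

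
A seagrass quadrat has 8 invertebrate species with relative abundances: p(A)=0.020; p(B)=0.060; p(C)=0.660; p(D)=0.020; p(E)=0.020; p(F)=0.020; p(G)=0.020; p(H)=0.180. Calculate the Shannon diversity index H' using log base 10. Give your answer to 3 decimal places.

0.496

Each pᵢ log₁₀ pᵢ term (working shown to 5 dp, full precision carried): 0.02×(-1.69897)=-0.03398, 0.06×(-1.22185)=-0.07331, 0.66×(-0.18046)=-0.11910, 0.02×(-1.69897)=-0.03398, 0.02×(-1.69897)=-0.03398, 0.02×(-1.69897)=-0.03398, 0.02×(-1.69897)=-0.03398, 0.18×(-0.74473)=-0.13405.
Sum = -0.49636, so H' = 0.496.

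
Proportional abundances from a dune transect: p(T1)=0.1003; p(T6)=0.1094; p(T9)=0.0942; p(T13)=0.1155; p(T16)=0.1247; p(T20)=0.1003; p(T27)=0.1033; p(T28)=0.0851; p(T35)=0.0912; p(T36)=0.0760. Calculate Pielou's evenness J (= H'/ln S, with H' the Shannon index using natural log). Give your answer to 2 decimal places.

H' = −Σ pᵢ ln pᵢ = −((-0.2306) + (-0.2421) + (-0.2225) + (-0.2493) + (-0.2596) + (-0.2306) + (-0.2345) + (-0.2097) + (-0.2184) + (-0.1959)) = 2.2932 (working shown to 4 dp, full precision carried).
With S = 10 species, ln S = 2.3026, so J = 2.2932/2.3026 = 0.9959, i.e. 1.00 to 2 decimal places.

1.00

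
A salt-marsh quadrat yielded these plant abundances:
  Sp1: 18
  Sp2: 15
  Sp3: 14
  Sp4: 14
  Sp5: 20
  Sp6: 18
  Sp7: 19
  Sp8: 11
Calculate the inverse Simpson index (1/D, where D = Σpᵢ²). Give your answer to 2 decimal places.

7.75

Total N = 18+15+14+14+20+18+19+11 = 129, so the proportions are 0.139535, 0.116279, 0.108527, 0.108527, 0.155039, 0.139535, 0.147287, 0.085271 (working shown to 6 dp, full precision carried).
D = 0.139535² + 0.116279² + 0.108527² + 0.108527² + 0.155039² + 0.139535² + 0.147287² + 0.085271² = 0.019470 + 0.013521 + 0.011778 + 0.011778 + 0.024037 + 0.019470 + 0.021693 + 0.007271 = 0.129019.
So 1/D = 7.7508, i.e. 7.75 to 2 decimal places.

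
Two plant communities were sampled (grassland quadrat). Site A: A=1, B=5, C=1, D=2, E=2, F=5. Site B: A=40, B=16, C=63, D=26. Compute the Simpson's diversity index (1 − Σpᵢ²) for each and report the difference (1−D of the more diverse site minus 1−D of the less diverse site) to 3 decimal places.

Site A: N=16, proportions 0.0625, 0.3125, 0.0625, 0.125, 0.125, 0.3125, giving 1−D = 0.765625 (working shown to 6 dp, full precision carried).
Site B: N=145, proportions 0.275862, 0.110345, 0.434483, 0.17931, giving 1−D = 0.690797.
Difference = |0.765625 − 0.690797| = 0.074828, i.e. 0.075 to 3 decimal places.

0.075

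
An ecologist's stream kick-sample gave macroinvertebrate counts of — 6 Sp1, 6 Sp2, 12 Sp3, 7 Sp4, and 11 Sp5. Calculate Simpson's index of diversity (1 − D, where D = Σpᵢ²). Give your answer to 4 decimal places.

0.7812

Total N = 6+6+12+7+11 = 42, so the proportions are 0.142857, 0.142857, 0.285714, 0.166667, 0.261905 (working shown to 6 dp, full precision carried).
D = 0.142857² + 0.142857² + 0.285714² + 0.166667² + 0.261905² = 0.020408 + 0.020408 + 0.081633 + 0.027778 + 0.068594 = 0.218821.
So 1 − D = 0.781179, i.e. 0.7812 to 4 decimal places.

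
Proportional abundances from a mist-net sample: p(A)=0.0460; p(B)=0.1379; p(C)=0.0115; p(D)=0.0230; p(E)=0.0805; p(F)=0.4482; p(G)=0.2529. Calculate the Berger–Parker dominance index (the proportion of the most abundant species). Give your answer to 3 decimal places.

0.448

The largest proportion is 0.4482, i.e. d = 0.448 to 3 decimal places.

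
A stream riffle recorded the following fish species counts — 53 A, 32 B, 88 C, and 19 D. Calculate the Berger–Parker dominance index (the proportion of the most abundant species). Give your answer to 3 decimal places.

Total N = 53+32+88+19 = 192, so the proportions are 0.27604, 0.16667, 0.45833, 0.09896 (working shown to 5 dp, full precision carried).
The largest proportion is 0.45833, i.e. d = 0.458 to 3 decimal places.

0.458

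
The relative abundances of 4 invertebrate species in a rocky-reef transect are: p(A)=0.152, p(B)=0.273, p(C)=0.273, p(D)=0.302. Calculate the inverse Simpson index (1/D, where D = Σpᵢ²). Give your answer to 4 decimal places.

D = 0.152² + 0.273² + 0.273² + 0.302² = 0.02310400 + 0.07452900 + 0.07452900 + 0.09120400 = 0.26336600 (working shown to 8 dp, full precision carried).
So 1/D = 3.796997, i.e. 3.7970 to 4 decimal places.

3.7970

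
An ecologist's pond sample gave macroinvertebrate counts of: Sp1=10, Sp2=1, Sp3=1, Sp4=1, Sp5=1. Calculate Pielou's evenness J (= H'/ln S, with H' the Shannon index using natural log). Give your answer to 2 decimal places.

Total N = 10+1+1+1+1 = 14, so the proportions are 0.7143, 0.0714, 0.0714, 0.0714, 0.0714 (working shown to 4 dp, full precision carried).
H' = −Σ pᵢ ln pᵢ = −((-0.2403) + (-0.1885) + (-0.1885) + (-0.1885) + (-0.1885)) = 0.9944.
With S = 5 species, ln S = 1.6094, so J = 0.9944/1.6094 = 0.6178, i.e. 0.62 to 2 decimal places.

0.62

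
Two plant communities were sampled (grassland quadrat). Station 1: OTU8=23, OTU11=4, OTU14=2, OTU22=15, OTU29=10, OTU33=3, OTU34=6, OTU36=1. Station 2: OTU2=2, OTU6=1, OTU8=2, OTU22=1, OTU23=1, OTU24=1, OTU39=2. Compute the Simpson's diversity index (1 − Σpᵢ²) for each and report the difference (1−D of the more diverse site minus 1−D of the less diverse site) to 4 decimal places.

0.0646

Station 1: N=64, proportions 0.359375, 0.0625, 0.03125, 0.234375, 0.15625, 0.046875, 0.09375, 0.015625, giving 1−D = 0.775391 (working shown to 6 dp, full precision carried).
Station 2: N=10, proportions 0.2, 0.1, 0.2, 0.1, 0.1, 0.1, 0.2, giving 1−D = 0.840000.
Difference = |0.775391 − 0.840000| = 0.064609, i.e. 0.0646 to 4 decimal places.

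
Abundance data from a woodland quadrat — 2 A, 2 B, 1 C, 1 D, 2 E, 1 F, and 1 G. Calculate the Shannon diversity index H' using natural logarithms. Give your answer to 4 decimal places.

1.8867

Total N = 2+2+1+1+2+1+1 = 10, so the proportions are 0.2, 0.2, 0.1, 0.1, 0.2, 0.1, 0.1 (working shown to 6 dp, full precision carried).
Each pᵢ ln pᵢ term: 0.2×(-1.609438)=-0.321888, 0.2×(-1.609438)=-0.321888, 0.1×(-2.302585)=-0.230259, 0.1×(-2.302585)=-0.230259, 0.2×(-1.609438)=-0.321888, 0.1×(-2.302585)=-0.230259, 0.1×(-2.302585)=-0.230259.
Sum = -1.886697, so H' = 1.8867.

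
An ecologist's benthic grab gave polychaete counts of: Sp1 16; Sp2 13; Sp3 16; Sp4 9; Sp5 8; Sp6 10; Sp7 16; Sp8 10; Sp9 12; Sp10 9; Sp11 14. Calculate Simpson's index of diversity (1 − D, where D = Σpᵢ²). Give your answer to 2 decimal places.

Total N = 16+13+16+9+8+10+16+10+12+9+14 = 133, so the proportions are 0.1203, 0.0977, 0.1203, 0.0677, 0.0602, 0.0752, 0.1203, 0.0752, 0.0902, 0.0677, 0.1053 (working shown to 4 dp, full precision carried).
D = 0.1203² + 0.0977² + 0.1203² + 0.0677² + 0.0602² + 0.0752² + 0.1203² + 0.0752² + 0.0902² + 0.0677² + 0.1053² = 0.0145 + 0.0096 + 0.0145 + 0.0046 + 0.0036 + 0.0057 + 0.0145 + 0.0057 + 0.0081 + 0.0046 + 0.0111 = 0.0963.
So 1 − D = 0.9037, i.e. 0.90 to 2 decimal places.

0.90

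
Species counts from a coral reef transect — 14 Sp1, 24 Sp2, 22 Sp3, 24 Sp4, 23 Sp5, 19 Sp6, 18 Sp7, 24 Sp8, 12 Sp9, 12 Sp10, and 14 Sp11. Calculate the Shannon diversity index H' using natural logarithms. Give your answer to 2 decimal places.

2.36

Total N = 14+24+22+24+23+19+18+24+12+12+14 = 206, so the proportions are 0.068, 0.1165, 0.1068, 0.1165, 0.1117, 0.0922, 0.0874, 0.1165, 0.0583, 0.0583, 0.068 (working shown to 4 dp, full precision carried).
Each pᵢ ln pᵢ term: 0.068×(-2.6888)=-0.1827, 0.1165×(-2.1498)=-0.2505, 0.1068×(-2.2368)=-0.2389, 0.1165×(-2.1498)=-0.2505, 0.1117×(-2.1924)=-0.2448, 0.0922×(-2.3834)=-0.2198, 0.0874×(-2.4375)=-0.2130, 0.1165×(-2.1498)=-0.2505, 0.0583×(-2.8430)=-0.1656, 0.0583×(-2.8430)=-0.1656, 0.068×(-2.6888)=-0.1827.
Sum = -2.3646, so H' = 2.36.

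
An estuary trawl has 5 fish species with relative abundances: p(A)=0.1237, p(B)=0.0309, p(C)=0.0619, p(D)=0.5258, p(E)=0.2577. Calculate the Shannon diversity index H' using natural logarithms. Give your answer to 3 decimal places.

1.226

Each pᵢ ln pᵢ term (working shown to 5 dp, full precision carried): 0.1237×(-2.08990)=-0.25852, 0.0309×(-3.47700)=-0.10744, 0.0619×(-2.78224)=-0.17222, 0.5258×(-0.64283)=-0.33800, 0.2577×(-1.35596)=-0.34943.
Sum = -1.22561, so H' = 1.226.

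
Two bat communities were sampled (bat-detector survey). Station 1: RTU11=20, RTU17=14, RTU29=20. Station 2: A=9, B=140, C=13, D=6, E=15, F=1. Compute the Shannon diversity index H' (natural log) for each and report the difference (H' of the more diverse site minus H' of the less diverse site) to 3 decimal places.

0.199

Station 1: N=54, proportions 0.37037, 0.259259, 0.37037, giving H' = 1.085723 (working shown to 6 dp, full precision carried).
Station 2: N=184, proportions 0.048913, 0.76087, 0.070652, 0.032609, 0.081522, 0.005435, giving H' = 0.887106.
Difference = |1.085723 − 0.887106| = 0.198617, i.e. 0.199 to 3 decimal places.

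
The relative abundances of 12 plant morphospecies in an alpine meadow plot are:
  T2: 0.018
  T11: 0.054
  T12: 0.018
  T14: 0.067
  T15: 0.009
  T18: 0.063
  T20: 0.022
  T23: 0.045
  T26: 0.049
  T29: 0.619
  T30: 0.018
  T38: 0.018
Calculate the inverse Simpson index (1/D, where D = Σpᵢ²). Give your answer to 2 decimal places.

2.49

D = 0.018² + 0.054² + 0.018² + 0.067² + 0.009² + 0.063² + 0.022² + 0.045² + 0.049² + 0.619² + 0.018² + 0.018² = 0.000324 + 0.002916 + 0.000324 + 0.004489 + 0.000081 + 0.003969 + 0.000484 + 0.002025 + 0.002401 + 0.383161 + 0.000324 + 0.000324 = 0.400822 (working shown to 6 dp, full precision carried).
So 1/D = 2.49487, i.e. 2.49 to 2 decimal places.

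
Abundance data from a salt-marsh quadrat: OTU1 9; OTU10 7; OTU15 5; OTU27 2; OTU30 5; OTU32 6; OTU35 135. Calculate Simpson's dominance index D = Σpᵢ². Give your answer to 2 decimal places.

Total N = 9+7+5+2+5+6+135 = 169, so the proportions are 0.0533, 0.0414, 0.0296, 0.0118, 0.0296, 0.0355, 0.7988 (working shown to 4 dp, full precision carried).
D = 0.0533² + 0.0414² + 0.0296² + 0.0118² + 0.0296² + 0.0355² + 0.7988² = 0.0028 + 0.0017 + 0.0009 + 0.0001 + 0.0009 + 0.0013 + 0.6381 = 0.6458.
To 2 decimal places, D = 0.65.

0.65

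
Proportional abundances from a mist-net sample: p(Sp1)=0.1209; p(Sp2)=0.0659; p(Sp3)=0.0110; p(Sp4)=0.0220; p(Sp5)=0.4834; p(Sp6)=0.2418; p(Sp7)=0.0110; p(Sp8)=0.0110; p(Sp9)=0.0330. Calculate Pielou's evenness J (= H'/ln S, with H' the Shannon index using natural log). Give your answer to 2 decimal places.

0.67

H' = −Σ pᵢ ln pᵢ = −((-0.2554) + (-0.1792) + (-0.0496) + (-0.0840) + (-0.3514) + (-0.3433) + (-0.0496) + (-0.0496) + (-0.1126)) = 1.4747 (working shown to 4 dp, full precision carried).
With S = 9 species, ln S = 2.1972, so J = 1.4747/2.1972 = 0.6712, i.e. 0.67 to 2 decimal places.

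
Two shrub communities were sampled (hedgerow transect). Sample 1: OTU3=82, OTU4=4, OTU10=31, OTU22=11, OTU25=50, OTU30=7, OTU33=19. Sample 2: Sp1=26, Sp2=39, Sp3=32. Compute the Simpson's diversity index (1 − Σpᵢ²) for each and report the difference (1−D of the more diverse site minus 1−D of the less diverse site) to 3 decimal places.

Sample 1: N=204, proportions 0.40196, 0.01961, 0.15196, 0.05392, 0.2451, 0.03431, 0.09314, giving 1−D = 0.74212 (working shown to 5 dp, full precision carried).
Sample 2: N=97, proportions 0.26804, 0.40206, 0.3299, giving 1−D = 0.65767.
Difference = |0.74212 − 0.65767| = 0.08445, i.e. 0.084 to 3 decimal places.

0.084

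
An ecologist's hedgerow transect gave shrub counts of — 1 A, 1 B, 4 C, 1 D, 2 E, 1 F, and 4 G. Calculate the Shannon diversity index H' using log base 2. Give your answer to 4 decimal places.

2.5216

Total N = 1+1+4+1+2+1+4 = 14, so the proportions are 0.071429, 0.071429, 0.285714, 0.071429, 0.142857, 0.071429, 0.285714 (working shown to 6 dp, full precision carried).
Each pᵢ log₂ pᵢ term: 0.071429×(-3.807355)=-0.271954, 0.071429×(-3.807355)=-0.271954, 0.285714×(-1.807355)=-0.516387, 0.071429×(-3.807355)=-0.271954, 0.142857×(-2.807355)=-0.401051, 0.071429×(-3.807355)=-0.271954, 0.285714×(-1.807355)=-0.516387.
Sum = -2.521641, so H' = 2.5216.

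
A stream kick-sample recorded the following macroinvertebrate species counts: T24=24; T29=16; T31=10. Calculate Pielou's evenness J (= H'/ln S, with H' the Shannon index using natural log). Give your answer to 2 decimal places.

0.95

Total N = 24+16+10 = 50, so the proportions are 0.48, 0.32, 0.2 (working shown to 4 dp, full precision carried).
H' = −Σ pᵢ ln pᵢ = −((-0.3523) + (-0.3646) + (-0.3219)) = 1.0388.
With S = 3 species, ln S = 1.0986, so J = 1.0388/1.0986 = 0.9456, i.e. 0.95 to 2 decimal places.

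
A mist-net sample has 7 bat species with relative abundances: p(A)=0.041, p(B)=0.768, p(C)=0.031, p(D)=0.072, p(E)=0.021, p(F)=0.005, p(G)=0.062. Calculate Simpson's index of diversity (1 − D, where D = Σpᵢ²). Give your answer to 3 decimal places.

D = 0.041² + 0.768² + 0.031² + 0.072² + 0.021² + 0.005² + 0.062² = 0.00168 + 0.58982 + 0.00096 + 0.00518 + 0.00044 + 0.00003 + 0.00384 = 0.60196 (working shown to 5 dp, full precision carried).
So 1 − D = 0.39804, i.e. 0.398 to 3 decimal places.

0.398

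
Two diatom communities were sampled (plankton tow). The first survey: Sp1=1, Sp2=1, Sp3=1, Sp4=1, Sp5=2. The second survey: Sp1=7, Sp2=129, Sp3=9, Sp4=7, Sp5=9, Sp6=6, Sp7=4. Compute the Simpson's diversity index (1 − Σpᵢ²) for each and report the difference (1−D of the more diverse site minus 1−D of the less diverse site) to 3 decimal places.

The first survey: N=6, proportions 0.16667, 0.16667, 0.16667, 0.16667, 0.33333, giving 1−D = 0.77778 (working shown to 5 dp, full precision carried).
The second survey: N=171, proportions 0.04094, 0.75439, 0.05263, 0.04094, 0.05263, 0.03509, 0.02339, giving 1−D = 0.42023.
Difference = |0.77778 − 0.42023| = 0.35755, i.e. 0.358 to 3 decimal places.

0.358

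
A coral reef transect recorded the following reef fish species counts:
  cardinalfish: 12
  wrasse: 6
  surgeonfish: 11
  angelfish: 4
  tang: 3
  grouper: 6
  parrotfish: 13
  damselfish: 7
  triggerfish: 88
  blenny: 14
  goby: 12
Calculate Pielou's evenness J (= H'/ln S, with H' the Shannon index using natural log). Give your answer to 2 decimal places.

0.75

Total N = 12+6+11+4+3+6+13+7+88+14+12 = 176, so the proportions are 0.0682, 0.0341, 0.0625, 0.0227, 0.017, 0.0341, 0.0739, 0.0398, 0.5, 0.0795, 0.0682 (working shown to 4 dp, full precision carried).
H' = −Σ pᵢ ln pᵢ = −((-0.1831) + (-0.1152) + (-0.1733) + (-0.0860) + (-0.0694) + (-0.1152) + (-0.1925) + (-0.1283) + (-0.3466) + (-0.2014) + (-0.1831)) = 1.7939.
With S = 11 species, ln S = 2.3979, so J = 1.7939/2.3979 = 0.7481, i.e. 0.75 to 2 decimal places.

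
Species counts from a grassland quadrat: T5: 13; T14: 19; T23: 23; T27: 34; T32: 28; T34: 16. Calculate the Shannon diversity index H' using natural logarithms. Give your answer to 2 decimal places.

Total N = 13+19+23+34+28+16 = 133, so the proportions are 0.0977, 0.1429, 0.1729, 0.2556, 0.2105, 0.1203 (working shown to 4 dp, full precision carried).
Each pᵢ ln pᵢ term: 0.0977×(-2.3254)=-0.2273, 0.1429×(-1.9459)=-0.2780, 0.1729×(-1.7549)=-0.3035, 0.2556×(-1.3640)=-0.3487, 0.2105×(-1.5581)=-0.3280, 0.1203×(-2.1178)=-0.2548.
Sum = -1.7402, so H' = 1.74.

1.74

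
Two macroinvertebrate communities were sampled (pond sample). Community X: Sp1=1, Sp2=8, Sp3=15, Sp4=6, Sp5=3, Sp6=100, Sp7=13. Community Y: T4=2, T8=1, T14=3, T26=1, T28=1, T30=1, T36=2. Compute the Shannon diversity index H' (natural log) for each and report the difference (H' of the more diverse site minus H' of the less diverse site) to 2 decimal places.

0.73

Community X: N=146, proportions 0.0068, 0.0548, 0.1027, 0.0411, 0.0205, 0.6849, 0.089, giving H' = 1.1126 (working shown to 4 dp, full precision carried).
Community Y: N=11, proportions 0.1818, 0.0909, 0.2727, 0.0909, 0.0909, 0.0909, 0.1818, giving H' = 1.8462.
Difference = |1.1126 − 1.8462| = 0.7336, i.e. 0.73 to 2 decimal places.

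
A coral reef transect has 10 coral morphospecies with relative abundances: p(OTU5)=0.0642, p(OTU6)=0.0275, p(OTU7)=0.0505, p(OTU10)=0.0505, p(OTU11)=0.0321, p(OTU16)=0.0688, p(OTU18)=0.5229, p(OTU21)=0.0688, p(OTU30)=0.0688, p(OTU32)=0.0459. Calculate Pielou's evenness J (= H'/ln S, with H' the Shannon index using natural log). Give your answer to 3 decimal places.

0.747

H' = −Σ pᵢ ln pᵢ = −((-0.17628) + (-0.09882) + (-0.15078) + (-0.15078) + (-0.11039) + (-0.18415) + (-0.33903) + (-0.18415) + (-0.18415) + (-0.14143)) = 1.71995 (working shown to 5 dp, full precision carried).
With S = 10 species, ln S = 2.30259, so J = 1.71995/2.30259 = 0.74697, i.e. 0.747 to 3 decimal places.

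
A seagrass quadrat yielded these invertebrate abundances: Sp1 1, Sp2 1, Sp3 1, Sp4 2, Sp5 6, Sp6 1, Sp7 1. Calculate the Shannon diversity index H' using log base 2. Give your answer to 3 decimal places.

2.354

Total N = 1+1+1+2+6+1+1 = 13, so the proportions are 0.07692, 0.07692, 0.07692, 0.15385, 0.46154, 0.07692, 0.07692 (working shown to 5 dp, full precision carried).
Each pᵢ log₂ pᵢ term: 0.07692×(-3.70044)=-0.28465, 0.07692×(-3.70044)=-0.28465, 0.07692×(-3.70044)=-0.28465, 0.15385×(-2.70044)=-0.41545, 0.46154×(-1.11548)=-0.51484, 0.07692×(-3.70044)=-0.28465, 0.07692×(-3.70044)=-0.28465.
Sum = -2.35353, so H' = 2.354.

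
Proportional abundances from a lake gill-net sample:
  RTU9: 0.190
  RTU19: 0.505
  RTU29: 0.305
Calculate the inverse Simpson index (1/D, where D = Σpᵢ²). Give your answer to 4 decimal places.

D = 0.19² + 0.505² + 0.305² = 0.03610000 + 0.25502500 + 0.09302500 = 0.38415000 (working shown to 8 dp, full precision carried).
So 1/D = 2.6031498, i.e. 2.6031 to 4 decimal places.

2.6031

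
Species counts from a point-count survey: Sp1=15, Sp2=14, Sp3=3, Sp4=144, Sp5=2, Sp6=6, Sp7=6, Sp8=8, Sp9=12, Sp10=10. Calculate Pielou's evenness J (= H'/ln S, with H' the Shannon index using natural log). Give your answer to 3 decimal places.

Total N = 15+14+3+144+2+6+6+8+12+10 = 220, so the proportions are 0.06818, 0.06364, 0.01364, 0.65455, 0.00909, 0.02727, 0.02727, 0.03636, 0.05455, 0.04545 (working shown to 5 dp, full precision carried).
H' = −Σ pᵢ ln pᵢ = −((-0.18311) + (-0.17529) + (-0.05857) + (-0.27741) + (-0.04273) + (-0.09823) + (-0.09823) + (-0.12052) + (-0.15866) + (-0.14050)) = 1.35324.
With S = 10 species, ln S = 2.30259, so J = 1.35324/2.30259 = 0.58771, i.e. 0.588 to 3 decimal places.

0.588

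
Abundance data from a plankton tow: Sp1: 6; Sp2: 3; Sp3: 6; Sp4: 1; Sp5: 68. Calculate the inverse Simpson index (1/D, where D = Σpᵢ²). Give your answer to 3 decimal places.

1.499

Total N = 6+3+6+1+68 = 84, so the proportions are 0.071429, 0.035714, 0.071429, 0.011905, 0.809524 (working shown to 6 dp, full precision carried).
D = 0.071429² + 0.035714² + 0.071429² + 0.011905² + 0.809524² = 0.005102 + 0.001276 + 0.005102 + 0.000142 + 0.655329 = 0.666950.
So 1/D = 1.49936, i.e. 1.499 to 3 decimal places.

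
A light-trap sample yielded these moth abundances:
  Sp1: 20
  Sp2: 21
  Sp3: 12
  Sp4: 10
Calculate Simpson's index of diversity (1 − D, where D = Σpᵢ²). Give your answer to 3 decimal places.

Total N = 20+21+12+10 = 63, so the proportions are 0.31746, 0.33333, 0.19048, 0.15873 (working shown to 5 dp, full precision carried).
D = 0.31746² + 0.33333² + 0.19048² + 0.15873² = 0.10078 + 0.11111 + 0.03628 + 0.02520 = 0.27337.
So 1 − D = 0.72663, i.e. 0.727 to 3 decimal places.

0.727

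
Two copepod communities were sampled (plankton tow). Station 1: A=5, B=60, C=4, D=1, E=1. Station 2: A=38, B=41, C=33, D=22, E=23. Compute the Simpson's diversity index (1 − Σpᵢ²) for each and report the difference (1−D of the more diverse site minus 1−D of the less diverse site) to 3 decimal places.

0.511

Station 1: N=71, proportions 0.070423, 0.84507, 0.056338, 0.014085, 0.014085, giving 1−D = 0.277326 (working shown to 6 dp, full precision carried).
Station 2: N=157, proportions 0.242038, 0.261146, 0.210191, 0.140127, 0.146497, giving 1−D = 0.787943.
Difference = |0.277326 − 0.787943| = 0.510617, i.e. 0.511 to 3 decimal places.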